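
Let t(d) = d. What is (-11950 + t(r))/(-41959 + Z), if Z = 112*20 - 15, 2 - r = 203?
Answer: 12151/39734 ≈ 0.30581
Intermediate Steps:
r = -201 (r = 2 - 1*203 = 2 - 203 = -201)
Z = 2225 (Z = 2240 - 15 = 2225)
(-11950 + t(r))/(-41959 + Z) = (-11950 - 201)/(-41959 + 2225) = -12151/(-39734) = -12151*(-1/39734) = 12151/39734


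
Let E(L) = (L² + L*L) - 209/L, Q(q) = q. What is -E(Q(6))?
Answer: -223/6 ≈ -37.167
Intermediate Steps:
E(L) = -209/L + 2*L² (E(L) = (L² + L²) - 209/L = 2*L² - 209/L = -209/L + 2*L²)
-E(Q(6)) = -(-209 + 2*6³)/6 = -(-209 + 2*216)/6 = -(-209 + 432)/6 = -223/6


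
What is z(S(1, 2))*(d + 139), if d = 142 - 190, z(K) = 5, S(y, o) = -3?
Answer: 455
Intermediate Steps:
d = -48
z(S(1, 2))*(d + 139) = 5*(-48 + 139) = 5*91 = 455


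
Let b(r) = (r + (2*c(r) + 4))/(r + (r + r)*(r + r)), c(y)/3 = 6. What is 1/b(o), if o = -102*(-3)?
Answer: 187425/173 ≈ 1083.4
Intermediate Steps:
c(y) = 18 (c(y) = 3*6 = 18)
o = 306
b(r) = (40 + r)/(r + 4*r²) (b(r) = (r + (2*18 + 4))/(r + (r + r)*(r + r)) = (r + (36 + 4))/(r + (2*r)*(2*r)) = (r + 40)/(r + 4*r²) = (40 + r)/(r + 4*r²))
1/b(o) = 1/((40 + 306)/(306*(1 + 4*306))) = 1/((1/306)*346/(1 + 1224)) = 1/((1/306)*346/1225) = 1/((1/306)*(1/1225)*346) = 1/(173/187425) = 187425/173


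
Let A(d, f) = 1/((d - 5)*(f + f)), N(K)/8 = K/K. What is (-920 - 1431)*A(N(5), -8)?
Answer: 2351/48 ≈ 48.979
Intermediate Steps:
N(K) = 8 (N(K) = 8*(K/K) = 8*1 = 8)
A(d, f) = 1/(2*f*(-5 + d)) (A(d, f) = 1/((-5 + d)*(2*f)) = 1/(2*f*(-5 + d)))
(-920 - 1431)*A(N(5), -8) = (-920 - 1431)*((1/2)/(-8*(-5 + 8))) = -2351*(-1)/(2*8*3) = -2351*(-1/48) = 2351/48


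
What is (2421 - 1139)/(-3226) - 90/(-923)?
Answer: -446473/1488799 ≈ -0.29989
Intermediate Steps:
(2421 - 1139)/(-3226) - 90/(-923) = 1282*(-1/3226) - 90*(-1/923) = -641/1613 + 90/923 = -446473/1488799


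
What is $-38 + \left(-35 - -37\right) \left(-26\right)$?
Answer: $-90$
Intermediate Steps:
$-38 + \left(-35 - -37\right) \left(-26\right) = -38 + \left(-35 + 37\right) \left(-26\right) = -38 + 2 \left(-26\right) = -38 - 52 = -90$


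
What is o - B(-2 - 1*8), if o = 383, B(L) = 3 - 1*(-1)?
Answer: 379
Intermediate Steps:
B(L) = 4 (B(L) = 3 + 1 = 4)
o - B(-2 - 1*8) = 383 - 1*4 = 383 - 4 = 379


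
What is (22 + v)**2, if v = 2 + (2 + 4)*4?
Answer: 2304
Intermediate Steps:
v = 26 (v = 2 + 6*4 = 2 + 24 = 26)
(22 + v)**2 = (22 + 26)**2 = 48**2 = 2304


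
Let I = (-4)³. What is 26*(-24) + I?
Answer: -688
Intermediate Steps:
I = -64
26*(-24) + I = 26*(-24) - 64 = -624 - 64 = -688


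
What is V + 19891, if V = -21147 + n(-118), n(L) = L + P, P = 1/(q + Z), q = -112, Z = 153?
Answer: -56333/41 ≈ -1374.0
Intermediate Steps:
P = 1/41 (P = 1/(-112 + 153) = 1/41 ≈ 0.024390)
n(L) = 1/41 + L (n(L) = L + 1/41 = 1/41 + L)
V = -871864/41 (V = -21147 + (1/41 - 118) = -21147 - 4837/41 = -871864/41 ≈ -21265.)
V + 19891 = -871864/41 + 19891 = -56333/41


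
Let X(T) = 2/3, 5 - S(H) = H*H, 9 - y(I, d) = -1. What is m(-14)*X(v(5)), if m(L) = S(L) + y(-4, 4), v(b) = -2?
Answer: -362/3 ≈ -120.67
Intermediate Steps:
y(I, d) = 10 (y(I, d) = 9 - 1*(-1) = 9 + 1 = 10)
S(H) = 5 - H² (S(H) = 5 - H*H = 5 - H²)
X(T) = ⅔ (X(T) = 2*(⅓) = ⅔)
m(L) = 15 - L² (m(L) = (5 - L²) + 10 = 15 - L²)
m(-14)*X(v(5)) = (15 - 1*(-14)²)*(⅔) = (15 - 1*196)*(⅔) = (15 - 196)*(⅔) = -181*⅔ = -362/3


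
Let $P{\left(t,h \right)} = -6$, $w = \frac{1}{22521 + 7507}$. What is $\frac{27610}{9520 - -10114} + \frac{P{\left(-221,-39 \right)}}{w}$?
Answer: $- \frac{1768695451}{9817} \approx -1.8017 \cdot 10^{5}$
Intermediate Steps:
$w = \frac{1}{30028} \approx 3.3302 \cdot 10^{-5}$
$\frac{27610}{9520 - -10114} + \frac{P{\left(-221,-39 \right)}}{w} = \frac{27610}{9520 - -10114} - 6 \frac{1}{\frac{1}{30028}} = \frac{27610}{9520 + 10114} - 180168 = \frac{27610}{19634} - 180168 = 27610 \cdot \frac{1}{19634} - 180168 = \frac{13805}{9817} - 180168 = - \frac{1768695451}{9817}$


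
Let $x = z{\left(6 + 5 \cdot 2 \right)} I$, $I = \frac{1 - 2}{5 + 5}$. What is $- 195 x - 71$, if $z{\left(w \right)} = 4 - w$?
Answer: $-305$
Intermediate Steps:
$I = - \frac{1}{10} \approx -0.1$
$x = \frac{6}{5}$ ($x = \left(4 - \left(6 + 5 \cdot 2\right)\right) \left(- \frac{1}{10}\right) = \left(4 - \left(6 + 10\right)\right) \left(- \frac{1}{10}\right) = \left(4 - 16\right) \left(- \frac{1}{10}\right) = \left(-12\right) \left(- \frac{1}{10}\right) = \frac{6}{5} \approx 1.2$)
$- 195 x - 71 = \left(-195\right) \frac{6}{5} - 71 = -234 - 71 = -305$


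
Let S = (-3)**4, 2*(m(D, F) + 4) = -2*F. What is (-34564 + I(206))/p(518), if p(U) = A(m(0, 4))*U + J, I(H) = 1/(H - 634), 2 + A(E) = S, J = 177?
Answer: -14793393/17590372 ≈ -0.84099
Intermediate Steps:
m(D, F) = -4 - F (m(D, F) = -4 + (-2*F)/2 = -4 - F)
S = 81
A(E) = 79 (A(E) = -2 + 81 = 79)
I(H) = 1/(-634 + H)
p(U) = 177 + 79*U (p(U) = 79*U + 177 = 177 + 79*U)
(-34564 + I(206))/p(518) = (-34564 + 1/(-634 + 206))/(177 + 79*518) = (-34564 + 1/(-428))/(177 + 40922) = (-34564 - 1/428)/41099 = -14793393/428*1/41099 = -14793393/17590372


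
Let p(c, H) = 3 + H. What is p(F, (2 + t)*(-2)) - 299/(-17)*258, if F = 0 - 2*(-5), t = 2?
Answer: 77057/17 ≈ 4532.8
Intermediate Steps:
F = 10 (F = 0 + 10 = 10)
p(F, (2 + t)*(-2)) - 299/(-17)*258 = (3 + (2 + 2)*(-2)) - 299/(-17)*258 = (3 + 4*(-2)) - 299*(-1/17)*258 = (3 - 8) + (299/17)*258 = -5 + 77142/17 = 77057/17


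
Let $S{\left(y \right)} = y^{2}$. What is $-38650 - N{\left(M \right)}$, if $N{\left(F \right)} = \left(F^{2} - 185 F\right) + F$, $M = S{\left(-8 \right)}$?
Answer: $-30970$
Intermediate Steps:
$M = 64$ ($M = \left(-8\right)^{2} = 64$)
$N{\left(F \right)} = F^{2} - 184 F$
$-38650 - N{\left(M \right)} = -38650 - 64 \left(-184 + 64\right) = -38650 - 64 \left(-120\right) = -38650 - -7680 = -38650 + 7680 = -30970$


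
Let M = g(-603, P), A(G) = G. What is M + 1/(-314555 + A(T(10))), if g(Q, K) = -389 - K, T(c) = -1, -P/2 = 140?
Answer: -34286605/314556 ≈ -109.00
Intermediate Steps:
P = -280 (P = -2*140 = -280)
M = -109 (M = -389 - 1*(-280) = -389 + 280 = -109)
M + 1/(-314555 + A(T(10))) = -109 + 1/(-314555 - 1) = -109 + 1/(-314556) = -109 - 1/314556 = -34286605/314556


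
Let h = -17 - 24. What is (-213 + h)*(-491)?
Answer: 124714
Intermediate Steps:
h = -41
(-213 + h)*(-491) = (-213 - 41)*(-491) = -254*(-491) = 124714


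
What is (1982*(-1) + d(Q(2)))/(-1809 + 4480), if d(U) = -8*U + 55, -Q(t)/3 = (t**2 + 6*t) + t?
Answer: -1495/2671 ≈ -0.55972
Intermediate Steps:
Q(t) = -21*t - 3*t**2 (Q(t) = -3*((t**2 + 6*t) + t) = -3*(t**2 + 7*t) = -21*t - 3*t**2)
d(U) = 55 - 8*U
(1982*(-1) + d(Q(2)))/(-1809 + 4480) = (1982*(-1) + (55 - (-24)*2*(7 + 2)))/(-1809 + 4480) = (-1982 + (55 - (-24)*2*9))/2671 = (-1982 + (55 - 8*(-54)))*(1/2671) = (-1982 + (55 + 432))*(1/2671) = (-1982 + 487)*(1/2671) = -1495*1/2671 = -1495/2671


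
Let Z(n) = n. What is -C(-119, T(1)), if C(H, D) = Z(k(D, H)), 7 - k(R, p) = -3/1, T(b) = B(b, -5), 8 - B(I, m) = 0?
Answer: -10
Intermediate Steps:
B(I, m) = 8 (B(I, m) = 8 - 1*0 = 8 + 0 = 8)
T(b) = 8
k(R, p) = 10 (k(R, p) = 7 - (-3)/1 = 7 - (-3) = 7 - 1*(-3) = 7 + 3 = 10)
C(H, D) = 10
-C(-119, T(1)) = -1*10 = -10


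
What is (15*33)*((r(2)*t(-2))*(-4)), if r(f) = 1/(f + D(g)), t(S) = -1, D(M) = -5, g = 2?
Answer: -660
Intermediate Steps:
r(f) = 1/(-5 + f) (r(f) = 1/(f - 5) = 1/(-5 + f))
(15*33)*((r(2)*t(-2))*(-4)) = (15*33)*((-1/(-5 + 2))*(-4)) = 495*((-1/(-3))*(-4)) = 495*(-⅓*(-1)*(-4)) = 495*((⅓)*(-4)) = 495*(-4/3) = -660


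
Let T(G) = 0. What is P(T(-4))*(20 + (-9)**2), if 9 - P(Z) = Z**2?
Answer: 909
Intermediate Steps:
P(Z) = 9 - Z**2
P(T(-4))*(20 + (-9)**2) = (9 - 1*0**2)*(20 + (-9)**2) = (9 - 1*0)*(20 + 81) = (9 + 0)*101 = 9*101 = 909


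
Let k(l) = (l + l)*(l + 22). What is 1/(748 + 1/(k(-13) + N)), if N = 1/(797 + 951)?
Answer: 409031/305953440 ≈ 0.0013369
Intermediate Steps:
N = 1/1748 ≈ 0.00057208
k(l) = 2*l*(22 + l) (k(l) = (2*l)*(22 + l) = 2*l*(22 + l))
1/(748 + 1/(k(-13) + N)) = 1/(748 + 1/(2*(-13)*(22 - 13) + 1/1748)) = 1/(748 + 1/(2*(-13)*9 + 1/1748)) = 1/(748 + 1/(-234 + 1/1748)) = 1/(748 + 1/(-409031/1748)) = 1/(748 - 1748/409031) = 1/(305953440/409031) = 409031/305953440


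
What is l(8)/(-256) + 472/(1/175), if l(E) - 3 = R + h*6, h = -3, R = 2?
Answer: 21145613/256 ≈ 82600.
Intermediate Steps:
l(E) = -13 (l(E) = 3 + (2 - 3*6) = 3 + (2 - 18) = 3 - 16 = -13)
l(8)/(-256) + 472/(1/175) = -13/(-256) + 472/(1/175) = -13*(-1/256) + 472/(1/175) = 13/256 + 472*175 = 13/256 + 82600 = 21145613/256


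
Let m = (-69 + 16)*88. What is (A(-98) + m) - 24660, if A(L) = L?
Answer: -29422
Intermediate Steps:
m = -4664 (m = -53*88 = -4664)
(A(-98) + m) - 24660 = (-98 - 4664) - 24660 = -4762 - 24660 = -29422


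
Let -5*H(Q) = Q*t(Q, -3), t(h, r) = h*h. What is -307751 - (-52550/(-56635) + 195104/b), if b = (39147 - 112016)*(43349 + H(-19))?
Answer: -14199664039264632543/46139967798863 ≈ -3.0775e+5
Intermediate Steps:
t(h, r) = h²
H(Q) = -Q³/5 (H(Q) = -Q*Q²/5 = -Q³/5)
b = -16293799876/5 (b = (39147 - 112016)*(43349 - ⅕*(-19)³) = -72869*(43349 - ⅕*(-6859)) = -72869*(43349 + 6859/5) = -72869*223604/5 = -16293799876/5 ≈ -3.2588e+9)
-307751 - (-52550/(-56635) + 195104/b) = -307751 - (-52550/(-56635) + 195104/(-16293799876/5)) = -307751 - (-52550*(-1/56635) + 195104*(-5/16293799876)) = -307751 - (10510/11327 - 243880/4073449969) = -307751 - 1*42809196745430/46139967798863 = -307751 - 42809196745430/46139967798863 = -14199664039264632543/46139967798863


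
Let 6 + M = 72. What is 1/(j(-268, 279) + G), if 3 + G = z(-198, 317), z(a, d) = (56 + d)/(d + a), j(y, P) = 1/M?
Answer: 7854/1175 ≈ 6.6843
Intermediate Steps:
M = 66 (M = -6 + 72 = 66)
j(y, P) = 1/66
z(a, d) = (56 + d)/(a + d)
G = 16/119 (G = -3 + (56 + 317)/(-198 + 317) = -3 + 373/119 = 16/119 ≈ 0.13445)
1/(j(-268, 279) + G) = 1/(1/66 + 16/119) = 1/(1175/7854) = 7854/1175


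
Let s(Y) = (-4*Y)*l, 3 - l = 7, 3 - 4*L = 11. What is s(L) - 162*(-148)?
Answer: 23944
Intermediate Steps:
L = -2 (L = ¾ - ¼*11 = ¾ - 11/4 = -2)
l = -4 (l = 3 - 1*7 = 3 - 7 = -4)
s(Y) = 16*Y (s(Y) = -4*Y*(-4) = 16*Y)
s(L) - 162*(-148) = 16*(-2) - 162*(-148) = -32 - 1*(-23976) = -32 + 23976 = 23944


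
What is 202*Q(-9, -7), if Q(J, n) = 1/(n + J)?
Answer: -101/8 ≈ -12.625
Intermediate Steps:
Q(J, n) = 1/(J + n)
202*Q(-9, -7) = 202/(-9 - 7) = 202/(-16) = 202*(-1/16) = -101/8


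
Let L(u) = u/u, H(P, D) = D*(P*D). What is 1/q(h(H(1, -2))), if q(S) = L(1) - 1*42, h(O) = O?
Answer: -1/41 ≈ -0.024390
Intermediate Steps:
H(P, D) = P*D² (H(P, D) = D*(D*P) = P*D²)
L(u) = 1
q(S) = -41 (q(S) = 1 - 1*42 = 1 - 42 = -41)
1/q(h(H(1, -2))) = 1/(-41) = -1/41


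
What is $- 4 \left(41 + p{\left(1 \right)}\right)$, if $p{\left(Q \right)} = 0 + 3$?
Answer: $-176$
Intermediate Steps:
$p{\left(Q \right)} = 3$
$- 4 \left(41 + p{\left(1 \right)}\right) = - 4 \left(41 + 3\right) = \left(-4\right) 44 = -176$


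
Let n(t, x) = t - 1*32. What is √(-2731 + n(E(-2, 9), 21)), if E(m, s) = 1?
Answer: I*√2762 ≈ 52.555*I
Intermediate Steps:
n(t, x) = -32 + t (n(t, x) = t - 32 = -32 + t)
√(-2731 + n(E(-2, 9), 21)) = √(-2731 + (-32 + 1)) = √(-2731 - 31) = √(-2762) = I*√2762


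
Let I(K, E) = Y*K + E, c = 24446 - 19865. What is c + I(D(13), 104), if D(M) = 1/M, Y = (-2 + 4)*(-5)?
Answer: 60895/13 ≈ 4684.2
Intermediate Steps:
Y = -10 (Y = 2*(-5) = -10)
c = 4581
I(K, E) = E - 10*K (I(K, E) = -10*K + E = E - 10*K)
c + I(D(13), 104) = 4581 + (104 - 10/13) = 4581 + 1342/13 = 60895/13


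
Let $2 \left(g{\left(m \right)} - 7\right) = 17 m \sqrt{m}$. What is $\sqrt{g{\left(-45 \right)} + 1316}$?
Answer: $\frac{3 \sqrt{588 - 510 i \sqrt{5}}}{2} \approx 45.88 - 27.963 i$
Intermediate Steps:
$g{\left(m \right)} = 7 + \frac{17 m^{\frac{3}{2}}}{2}$ ($g{\left(m \right)} = 7 + \frac{17 m \sqrt{m}}{2} = 7 + \frac{17 m^{\frac{3}{2}}}{2}$)
$\sqrt{g{\left(-45 \right)} + 1316} = \sqrt{\left(7 + \frac{17 \left(-45\right)^{\frac{3}{2}}}{2}\right) + 1316} = \sqrt{\left(7 + \frac{17 \left(- 135 i \sqrt{5}\right)}{2}\right) + 1316} = \sqrt{\left(7 - \frac{2295 i \sqrt{5}}{2}\right) + 1316} = \sqrt{1323 - \frac{2295 i \sqrt{5}}{2}}$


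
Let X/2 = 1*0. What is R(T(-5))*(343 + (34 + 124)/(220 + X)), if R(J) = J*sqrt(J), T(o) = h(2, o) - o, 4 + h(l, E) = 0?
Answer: 37809/110 ≈ 343.72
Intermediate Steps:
h(l, E) = -4 (h(l, E) = -4 + 0 = -4)
X = 0 (X = 2*(1*0) = 2*0 = 0)
T(o) = -4 - o
R(J) = J**(3/2)
R(T(-5))*(343 + (34 + 124)/(220 + X)) = (-4 - 1*(-5))**(3/2)*(343 + (34 + 124)/(220 + 0)) = (-4 + 5)**(3/2)*(343 + 158/220) = 1**(3/2)*(343 + 158*(1/220)) = 1*(343 + 79/110) = 1*(37809/110) = 37809/110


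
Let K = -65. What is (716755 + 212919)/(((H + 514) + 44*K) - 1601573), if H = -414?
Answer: -929674/1604333 ≈ -0.57948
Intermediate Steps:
(716755 + 212919)/(((H + 514) + 44*K) - 1601573) = (716755 + 212919)/(((-414 + 514) + 44*(-65)) - 1601573) = 929674/((100 - 2860) - 1601573) = 929674/(-2760 - 1601573) = 929674/(-1604333) = 929674*(-1/1604333) = -929674/1604333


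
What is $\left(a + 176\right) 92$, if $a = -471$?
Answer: $-27140$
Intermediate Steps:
$\left(a + 176\right) 92 = \left(-471 + 176\right) 92 = \left(-295\right) 92 = -27140$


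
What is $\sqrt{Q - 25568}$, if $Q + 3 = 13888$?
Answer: $i \sqrt{11683} \approx 108.09 i$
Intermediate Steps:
$Q = 13885$ ($Q = -3 + 13888 = 13885$)
$\sqrt{Q - 25568} = \sqrt{13885 - 25568} = \sqrt{-11683} = i \sqrt{11683}$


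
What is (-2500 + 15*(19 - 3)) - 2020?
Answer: -4280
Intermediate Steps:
(-2500 + 15*(19 - 3)) - 2020 = (-2500 + 15*16) - 2020 = (-2500 + 240) - 2020 = -2260 - 2020 = -4280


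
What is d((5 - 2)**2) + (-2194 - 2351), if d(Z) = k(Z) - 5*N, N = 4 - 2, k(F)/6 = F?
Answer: -4501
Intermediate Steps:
k(F) = 6*F
N = 2
d(Z) = -10 + 6*Z (d(Z) = 6*Z - 5*2 = 6*Z - 10 = -10 + 6*Z)
d((5 - 2)**2) + (-2194 - 2351) = (-10 + 6*(5 - 2)**2) + (-2194 - 2351) = (-10 + 6*3**2) - 4545 = (-10 + 6*9) - 4545 = (-10 + 54) - 4545 = 44 - 4545 = -4501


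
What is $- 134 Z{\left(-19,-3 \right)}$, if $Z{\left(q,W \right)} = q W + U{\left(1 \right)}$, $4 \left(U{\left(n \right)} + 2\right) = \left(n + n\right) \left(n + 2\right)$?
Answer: $-7571$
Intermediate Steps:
$U{\left(n \right)} = -2 + \frac{n \left(2 + n\right)}{2}$ ($U{\left(n \right)} = -2 + \frac{\left(n + n\right) \left(n + 2\right)}{4} = -2 + \frac{2 n \left(2 + n\right)}{4} = -2 + \frac{n \left(2 + n\right)}{2}$)
$Z{\left(q,W \right)} = - \frac{1}{2} + W q$ ($Z{\left(q,W \right)} = q W + \left(-2 + 1 + \frac{1^{2}}{2}\right) = W q + \left(-2 + 1 + \frac{1}{2} \cdot 1\right) = W q + \left(-2 + 1 + \frac{1}{2}\right) = W q - \frac{1}{2} = - \frac{1}{2} + W q$)
$- 134 Z{\left(-19,-3 \right)} = - 134 \left(- \frac{1}{2} - -57\right) = - 134 \left(- \frac{1}{2} + 57\right) = \left(-134\right) \frac{113}{2} = -7571$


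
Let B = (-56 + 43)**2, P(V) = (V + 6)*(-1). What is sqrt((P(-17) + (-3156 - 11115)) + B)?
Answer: I*sqrt(14091) ≈ 118.71*I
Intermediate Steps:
P(V) = -6 - V (P(V) = (6 + V)*(-1) = -6 - V)
B = 169 (B = (-13)**2 = 169)
sqrt((P(-17) + (-3156 - 11115)) + B) = sqrt(((-6 - 1*(-17)) + (-3156 - 11115)) + 169) = sqrt(((-6 + 17) - 14271) + 169) = sqrt((11 - 14271) + 169) = sqrt(-14260 + 169) = sqrt(-14091) = I*sqrt(14091)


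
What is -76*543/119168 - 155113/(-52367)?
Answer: 30683129/11730208 ≈ 2.6157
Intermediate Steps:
-76*543/119168 - 155113/(-52367) = -41268*1/119168 - 155113*(-1/52367) = -543/1568 + 22159/7481 = 30683129/11730208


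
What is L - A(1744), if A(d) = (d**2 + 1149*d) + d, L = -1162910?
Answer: -6210046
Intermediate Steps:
A(d) = d**2 + 1150*d
L - A(1744) = -1162910 - 1744*(1150 + 1744) = -1162910 - 1744*2894 = -1162910 - 1*5047136 = -1162910 - 5047136 = -6210046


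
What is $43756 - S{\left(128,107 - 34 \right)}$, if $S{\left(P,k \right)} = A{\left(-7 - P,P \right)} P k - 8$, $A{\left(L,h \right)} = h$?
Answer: $-1152268$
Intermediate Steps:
$S{\left(P,k \right)} = -8 + k P^{2}$ ($S{\left(P,k \right)} = P P k - 8 = P^{2} k - 8 = k P^{2} - 8 = -8 + k P^{2}$)
$43756 - S{\left(128,107 - 34 \right)} = 43756 - \left(-8 + \left(107 - 34\right) 128^{2}\right) = 43756 - \left(-8 + 73 \cdot 16384\right) = 43756 - \left(-8 + 1196032\right) = 43756 - 1196024 = -1152268$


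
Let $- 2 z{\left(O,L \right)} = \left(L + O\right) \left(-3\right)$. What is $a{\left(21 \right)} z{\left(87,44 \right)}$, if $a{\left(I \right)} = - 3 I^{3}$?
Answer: $- \frac{10918719}{2} \approx -5.4594 \cdot 10^{6}$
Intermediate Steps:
$z{\left(O,L \right)} = \frac{3 L}{2} + \frac{3 O}{2}$ ($z{\left(O,L \right)} = - \frac{\left(L + O\right) \left(-3\right)}{2} = - \frac{- 3 L - 3 O}{2} = \frac{3 L}{2} + \frac{3 O}{2}$)
$a{\left(21 \right)} z{\left(87,44 \right)} = - 3 \cdot 21^{3} \left(\frac{3}{2} \cdot 44 + \frac{3}{2} \cdot 87\right) = \left(-3\right) 9261 \left(66 + \frac{261}{2}\right) = \left(-27783\right) \frac{393}{2} = - \frac{10918719}{2}$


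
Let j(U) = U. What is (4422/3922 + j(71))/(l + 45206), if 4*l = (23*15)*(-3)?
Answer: 565768/352566229 ≈ 0.0016047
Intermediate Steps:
l = -1035/4 (l = ((23*15)*(-3))/4 = (345*(-3))/4 = (¼)*(-1035) = -1035/4 ≈ -258.75)
(4422/3922 + j(71))/(l + 45206) = (4422/3922 + 71)/(-1035/4 + 45206) = (4422*(1/3922) + 71)/(179789/4) = (2211/1961 + 71)*(4/179789) = (141442/1961)*(4/179789) = 565768/352566229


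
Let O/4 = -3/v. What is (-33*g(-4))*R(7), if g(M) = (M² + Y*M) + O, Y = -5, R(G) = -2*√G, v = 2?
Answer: 1980*√7 ≈ 5238.6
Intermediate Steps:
O = -6 (O = 4*(-3/2) = -6)
g(M) = -6 + M² - 5*M (g(M) = (M² - 5*M) - 6 = -6 + M² - 5*M)
(-33*g(-4))*R(7) = (-33*(-6 + (-4)² - 5*(-4)))*(-2*√7) = (-33*(-6 + 16 + 20))*(-2*√7) = (-33*30)*(-2*√7) = -(-1980)*√7 = 1980*√7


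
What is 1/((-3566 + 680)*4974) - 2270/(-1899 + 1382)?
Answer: 32585767763/7421516388 ≈ 4.3907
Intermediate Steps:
1/((-3566 + 680)*4974) - 2270/(-1899 + 1382) = (1/4974)/(-2886) - 2270/(-517) = -1/2886*1/4974 - 2270*(-1/517) = -1/14354964 + 2270/517 = 32585767763/7421516388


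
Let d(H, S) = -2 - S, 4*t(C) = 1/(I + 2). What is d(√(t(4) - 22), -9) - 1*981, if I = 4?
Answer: -974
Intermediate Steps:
t(C) = 1/24 (t(C) = 1/(4*(4 + 2)) = (¼)/6 = (¼)*(⅙) = 1/24)
d(√(t(4) - 22), -9) - 1*981 = (-2 - 1*(-9)) - 1*981 = (-2 + 9) - 981 = 7 - 981 = -974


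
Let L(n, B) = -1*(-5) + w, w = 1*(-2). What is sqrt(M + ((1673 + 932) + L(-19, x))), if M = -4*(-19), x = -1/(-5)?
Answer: 2*sqrt(671) ≈ 51.807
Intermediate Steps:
w = -2
x = 1/5 (x = -1/5*(-1) = 1/5 ≈ 0.20000)
L(n, B) = 3 (L(n, B) = -1*(-5) - 2 = 5 - 2 = 3)
M = 76
sqrt(M + ((1673 + 932) + L(-19, x))) = sqrt(76 + ((1673 + 932) + 3)) = sqrt(76 + (2605 + 3)) = sqrt(76 + 2608) = sqrt(2684) = 2*sqrt(671)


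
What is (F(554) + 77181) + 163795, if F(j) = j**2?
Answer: 547892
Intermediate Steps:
(F(554) + 77181) + 163795 = (554**2 + 77181) + 163795 = (306916 + 77181) + 163795 = 384097 + 163795 = 547892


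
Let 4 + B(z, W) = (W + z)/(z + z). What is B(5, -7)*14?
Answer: -294/5 ≈ -58.800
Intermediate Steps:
B(z, W) = -4 + (W + z)/(2*z) (B(z, W) = -4 + (W + z)/(z + z) = -4 + (W + z)/((2*z)) = -4 + (W + z)*(1/(2*z)) = -4 + (W + z)/(2*z))
B(5, -7)*14 = ((1/2)*(-7 - 7*5)/5)*14 = ((1/2)*(1/5)*(-7 - 35))*14 = ((1/2)*(1/5)*(-42))*14 = -21/5*14 = -294/5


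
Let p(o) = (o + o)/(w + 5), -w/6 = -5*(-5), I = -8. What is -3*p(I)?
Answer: -48/145 ≈ -0.33103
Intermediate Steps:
w = -150 (w = -(-30)*(-5) = -6*25 = -150)
p(o) = -2*o/145 (p(o) = (o + o)/(-150 + 5) = (2*o)/(-145) = (2*o)*(-1/145) = -2*o/145)
-3*p(I) = -(-6)*(-8)/145 = -3*16/145 = -48/145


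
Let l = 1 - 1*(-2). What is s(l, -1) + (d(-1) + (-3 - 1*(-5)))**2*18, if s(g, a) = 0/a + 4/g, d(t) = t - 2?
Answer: 58/3 ≈ 19.333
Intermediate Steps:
d(t) = -2 + t
l = 3 (l = 1 + 2 = 3)
s(g, a) = 4/g (s(g, a) = 0 + 4/g = 4/g)
s(l, -1) + (d(-1) + (-3 - 1*(-5)))**2*18 = 4/3 + ((-2 - 1) + (-3 - 1*(-5)))**2*18 = 4*(1/3) + (-3 + (-3 + 5))**2*18 = 4/3 + (-3 + 2)**2*18 = 4/3 + (-1)**2*18 = 4/3 + 1*18 = 4/3 + 18 = 58/3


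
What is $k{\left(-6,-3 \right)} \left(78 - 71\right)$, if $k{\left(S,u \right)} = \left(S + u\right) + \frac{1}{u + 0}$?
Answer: $- \frac{196}{3} \approx -65.333$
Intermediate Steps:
$k{\left(S,u \right)} = S + u + \frac{1}{u}$ ($k{\left(S,u \right)} = \left(S + u\right) + \frac{1}{u} = S + u + \frac{1}{u}$)
$k{\left(-6,-3 \right)} \left(78 - 71\right) = \left(-6 - 3 + \frac{1}{-3}\right) \left(78 - 71\right) = \left(-6 - 3 - \frac{1}{3}\right) 7 = \left(- \frac{28}{3}\right) 7 = - \frac{196}{3}$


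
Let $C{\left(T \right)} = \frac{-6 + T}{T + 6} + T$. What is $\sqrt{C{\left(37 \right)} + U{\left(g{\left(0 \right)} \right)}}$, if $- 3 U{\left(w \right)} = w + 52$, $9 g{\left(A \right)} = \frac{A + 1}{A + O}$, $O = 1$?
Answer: $\frac{\sqrt{3047883}}{387} \approx 4.5112$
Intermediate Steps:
$g{\left(A \right)} = \frac{1}{9}$ ($g{\left(A \right)} = \frac{\left(A + 1\right) \frac{1}{A + 1}}{9} = \frac{\left(1 + A\right) \frac{1}{1 + A}}{9} = \frac{1}{9} \cdot 1 = \frac{1}{9}$)
$U{\left(w \right)} = - \frac{52}{3} - \frac{w}{3}$ ($U{\left(w \right)} = - \frac{w + 52}{3} = - \frac{52 + w}{3} = - \frac{52}{3} - \frac{w}{3}$)
$C{\left(T \right)} = T + \frac{-6 + T}{6 + T}$ ($C{\left(T \right)} = \frac{-6 + T}{6 + T} + T = T + \frac{-6 + T}{6 + T}$)
$\sqrt{C{\left(37 \right)} + U{\left(g{\left(0 \right)} \right)}} = \sqrt{\frac{-6 + 37^{2} + 7 \cdot 37}{6 + 37} - \frac{469}{27}} = \sqrt{\frac{-6 + 1369 + 259}{43} - \frac{469}{27}} = \sqrt{\frac{1}{43} \cdot 1622 - \frac{469}{27}} = \sqrt{\frac{1622}{43} - \frac{469}{27}} = \sqrt{\frac{23627}{1161}} = \frac{\sqrt{3047883}}{387}$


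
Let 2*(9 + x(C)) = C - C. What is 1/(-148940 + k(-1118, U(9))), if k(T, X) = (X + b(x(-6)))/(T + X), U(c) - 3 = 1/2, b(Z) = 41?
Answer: -2229/331987349 ≈ -6.7141e-6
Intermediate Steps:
x(C) = -9 (x(C) = -9 + (C - C)/2 = -9 + (½)*0 = -9 + 0 = -9)
U(c) = 7/2 (U(c) = 3 + 1/2 = 3 + ½ = 7/2)
k(T, X) = (41 + X)/(T + X) (k(T, X) = (X + 41)/(T + X) = (41 + X)/(T + X))
1/(-148940 + k(-1118, U(9))) = 1/(-148940 + (41 + 7/2)/(-1118 + 7/2)) = 1/(-148940 + (89/2)/(-2229/2)) = 1/(-148940 - 2/2229*89/2) = 1/(-148940 - 89/2229) = 1/(-331987349/2229) = -2229/331987349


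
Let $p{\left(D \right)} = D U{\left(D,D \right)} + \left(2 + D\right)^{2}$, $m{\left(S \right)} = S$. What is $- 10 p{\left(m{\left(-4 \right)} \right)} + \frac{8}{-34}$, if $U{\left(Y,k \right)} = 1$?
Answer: $- \frac{4}{17} \approx -0.23529$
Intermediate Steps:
$p{\left(D \right)} = D + \left(2 + D\right)^{2}$ ($p{\left(D \right)} = D 1 + \left(2 + D\right)^{2} = D + \left(2 + D\right)^{2}$)
$- 10 p{\left(m{\left(-4 \right)} \right)} + \frac{8}{-34} = - 10 \left(-4 + \left(2 - 4\right)^{2}\right) + \frac{8}{-34} = - 10 \left(-4 + \left(-2\right)^{2}\right) + 8 \left(- \frac{1}{34}\right) = - 10 \left(-4 + 4\right) - \frac{4}{17} = \left(-10\right) 0 - \frac{4}{17} = 0 - \frac{4}{17} = - \frac{4}{17}$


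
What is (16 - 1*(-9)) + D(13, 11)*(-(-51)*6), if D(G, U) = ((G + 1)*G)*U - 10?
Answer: 609577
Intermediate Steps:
D(G, U) = -10 + G*U*(1 + G) (D(G, U) = ((1 + G)*G)*U - 10 = (G*(1 + G))*U - 10 = G*U*(1 + G) - 10 = -10 + G*U*(1 + G))
(16 - 1*(-9)) + D(13, 11)*(-(-51)*6) = (16 - 1*(-9)) + (-10 + 13*11 + 11*13**2)*(-(-51)*6) = (16 + 9) + (-10 + 143 + 11*169)*(-17*(-18)) = 25 + (-10 + 143 + 1859)*306 = 25 + 1992*306 = 25 + 609552 = 609577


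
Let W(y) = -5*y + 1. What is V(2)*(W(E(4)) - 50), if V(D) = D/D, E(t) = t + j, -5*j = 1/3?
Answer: -206/3 ≈ -68.667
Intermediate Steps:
j = -1/15 (j = -⅕/3 = -⅕*⅓ = -1/15 ≈ -0.066667)
E(t) = -1/15 + t (E(t) = t - 1/15 = -1/15 + t)
V(D) = 1
W(y) = 1 - 5*y
V(2)*(W(E(4)) - 50) = 1*((1 - 5*(-1/15 + 4)) - 50) = 1*((1 - 5*59/15) - 50) = 1*((1 - 59/3) - 50) = 1*(-56/3 - 50) = 1*(-206/3) = -206/3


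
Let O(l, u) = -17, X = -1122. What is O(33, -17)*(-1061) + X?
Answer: 16915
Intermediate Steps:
O(33, -17)*(-1061) + X = -17*(-1061) - 1122 = 18037 - 1122 = 16915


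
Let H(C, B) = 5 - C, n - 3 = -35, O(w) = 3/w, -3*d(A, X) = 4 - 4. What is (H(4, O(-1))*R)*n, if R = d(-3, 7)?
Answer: 0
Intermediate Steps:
d(A, X) = 0 (d(A, X) = -(4 - 4)/3 = -⅓*0 = 0)
n = -32 (n = 3 - 35 = -32)
R = 0
(H(4, O(-1))*R)*n = ((5 - 1*4)*0)*(-32) = ((5 - 4)*0)*(-32) = (1*0)*(-32) = 0*(-32) = 0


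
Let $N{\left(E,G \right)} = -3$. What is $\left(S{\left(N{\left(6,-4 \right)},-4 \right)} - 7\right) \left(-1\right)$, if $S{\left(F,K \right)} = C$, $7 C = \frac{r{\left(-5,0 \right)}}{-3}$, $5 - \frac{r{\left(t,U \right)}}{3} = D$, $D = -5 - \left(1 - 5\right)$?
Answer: $\frac{55}{7} \approx 7.8571$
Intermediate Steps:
$D = -1$ ($D = -5 - -4 = -5 + 4 = -1$)
$r{\left(t,U \right)} = 18$ ($r{\left(t,U \right)} = 15 - -3 = 15 + 3 = 18$)
$C = - \frac{6}{7}$ ($C = \frac{18 \frac{1}{-3}}{7} = \frac{18 \left(- \frac{1}{3}\right)}{7} = \frac{1}{7} \left(-6\right) = - \frac{6}{7} \approx -0.85714$)
$S{\left(F,K \right)} = - \frac{6}{7}$
$\left(S{\left(N{\left(6,-4 \right)},-4 \right)} - 7\right) \left(-1\right) = \left(- \frac{6}{7} - 7\right) \left(-1\right) = \left(- \frac{55}{7}\right) \left(-1\right) = \frac{55}{7}$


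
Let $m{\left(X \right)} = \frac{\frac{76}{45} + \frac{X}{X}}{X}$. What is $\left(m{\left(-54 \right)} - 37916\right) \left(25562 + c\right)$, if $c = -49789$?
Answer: $\frac{2232178896227}{2430} \approx 9.1859 \cdot 10^{8}$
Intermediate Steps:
$m{\left(X \right)} = \frac{121}{45 X}$ ($m{\left(X \right)} = \frac{76 \cdot \frac{1}{45} + 1}{X} = \frac{\frac{76}{45} + 1}{X} = \frac{121}{45 X}$)
$\left(m{\left(-54 \right)} - 37916\right) \left(25562 + c\right) = \left(\frac{121}{45 \left(-54\right)} - 37916\right) \left(25562 - 49789\right) = \left(\frac{121}{45} \left(- \frac{1}{54}\right) - 37916\right) \left(-24227\right) = \left(- \frac{121}{2430} - 37916\right) \left(-24227\right) = \left(- \frac{92136001}{2430}\right) \left(-24227\right) = \frac{2232178896227}{2430}$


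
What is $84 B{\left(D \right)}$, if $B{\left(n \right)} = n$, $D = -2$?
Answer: $-168$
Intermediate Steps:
$84 B{\left(D \right)} = 84 \left(-2\right) = -168$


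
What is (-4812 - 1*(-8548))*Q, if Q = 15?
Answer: 56040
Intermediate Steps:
(-4812 - 1*(-8548))*Q = (-4812 - 1*(-8548))*15 = (-4812 + 8548)*15 = 3736*15 = 56040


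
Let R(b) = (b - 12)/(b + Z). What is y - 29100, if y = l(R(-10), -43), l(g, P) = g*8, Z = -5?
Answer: -436324/15 ≈ -29088.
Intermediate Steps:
R(b) = (-12 + b)/(-5 + b) (R(b) = (b - 12)/(b - 5) = (-12 + b)/(-5 + b))
l(g, P) = 8*g
y = 176/15 (y = 8*((-12 - 10)/(-5 - 10)) = 8*(-22/(-15)) = 8*(-1/15*(-22)) = 8*(22/15) = 176/15 ≈ 11.733)
y - 29100 = 176/15 - 29100 = -436324/15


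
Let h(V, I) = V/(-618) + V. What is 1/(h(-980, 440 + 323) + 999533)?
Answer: 309/308553367 ≈ 1.0014e-6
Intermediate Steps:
h(V, I) = 617*V/618 (h(V, I) = -V/618 + V = 617*V/618)
1/(h(-980, 440 + 323) + 999533) = 1/((617/618)*(-980) + 999533) = 1/(-302330/309 + 999533) = 1/(308553367/309) = 309/308553367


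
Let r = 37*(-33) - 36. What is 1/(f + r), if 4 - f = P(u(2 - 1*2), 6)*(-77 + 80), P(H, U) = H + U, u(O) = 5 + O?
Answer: -1/1286 ≈ -0.00077760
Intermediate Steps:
r = -1257 (r = -1221 - 36 = -1257)
f = -29 (f = 4 - ((5 + (2 - 1*2)) + 6)*(-77 + 80) = 4 - ((5 + (2 - 2)) + 6)*3 = 4 - ((5 + 0) + 6)*3 = 4 - (5 + 6)*3 = 4 - 11*3 = 4 - 1*33 = 4 - 33 = -29)
1/(f + r) = 1/(-29 - 1257) = 1/(-1286) = -1/1286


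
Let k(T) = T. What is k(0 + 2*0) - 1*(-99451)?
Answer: 99451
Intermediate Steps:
k(0 + 2*0) - 1*(-99451) = (0 + 2*0) - 1*(-99451) = (0 + 0) + 99451 = 0 + 99451 = 99451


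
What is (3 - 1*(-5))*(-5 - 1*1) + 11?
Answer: -37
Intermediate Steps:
(3 - 1*(-5))*(-5 - 1*1) + 11 = (3 + 5)*(-5 - 1) + 11 = 8*(-6) + 11 = -48 + 11 = -37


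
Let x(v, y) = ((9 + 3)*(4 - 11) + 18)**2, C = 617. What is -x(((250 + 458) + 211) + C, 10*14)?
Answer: -4356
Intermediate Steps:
x(v, y) = 4356 (x(v, y) = (12*(-7) + 18)**2 = (-84 + 18)**2 = (-66)**2 = 4356)
-x(((250 + 458) + 211) + C, 10*14) = -1*4356 = -4356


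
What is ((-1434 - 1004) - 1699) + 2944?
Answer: -1193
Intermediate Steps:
((-1434 - 1004) - 1699) + 2944 = (-2438 - 1699) + 2944 = -4137 + 2944 = -1193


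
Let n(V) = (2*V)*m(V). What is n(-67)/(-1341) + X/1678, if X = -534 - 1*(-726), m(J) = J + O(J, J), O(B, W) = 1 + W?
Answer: -14823922/1125099 ≈ -13.176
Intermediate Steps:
m(J) = 1 + 2*J (m(J) = J + (1 + J) = 1 + 2*J)
n(V) = 2*V*(1 + 2*V) (n(V) = (2*V)*(1 + 2*V) = 2*V*(1 + 2*V))
X = 192 (X = -534 + 726 = 192)
n(-67)/(-1341) + X/1678 = (2*(-67)*(1 + 2*(-67)))/(-1341) + 192/1678 = (2*(-67)*(1 - 134))*(-1/1341) + 192*(1/1678) = (2*(-67)*(-133))*(-1/1341) + 96/839 = 17822*(-1/1341) + 96/839 = -17822/1341 + 96/839 = -14823922/1125099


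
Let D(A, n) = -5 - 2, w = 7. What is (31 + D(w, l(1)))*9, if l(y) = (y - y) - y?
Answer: 216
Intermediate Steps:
l(y) = -y (l(y) = 0 - y = -y)
D(A, n) = -7
(31 + D(w, l(1)))*9 = (31 - 7)*9 = 24*9 = 216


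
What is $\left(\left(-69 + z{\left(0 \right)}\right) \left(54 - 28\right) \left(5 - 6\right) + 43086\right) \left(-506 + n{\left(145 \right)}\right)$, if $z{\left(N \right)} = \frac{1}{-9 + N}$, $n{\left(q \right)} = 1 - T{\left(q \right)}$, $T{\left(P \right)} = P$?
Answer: $- \frac{262564900}{9} \approx -2.9174 \cdot 10^{7}$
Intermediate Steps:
$n{\left(q \right)} = 1 - q$
$\left(\left(-69 + z{\left(0 \right)}\right) \left(54 - 28\right) \left(5 - 6\right) + 43086\right) \left(-506 + n{\left(145 \right)}\right) = \left(\left(-69 + \frac{1}{-9 + 0}\right) \left(54 - 28\right) \left(5 - 6\right) + 43086\right) \left(-506 + \left(1 - 145\right)\right) = \left(\left(-69 + \frac{1}{-9}\right) 26 \left(-1\right) + 43086\right) \left(-506 + \left(1 - 145\right)\right) = \left(\left(-69 - \frac{1}{9}\right) \left(-26\right) + 43086\right) \left(-506 - 144\right) = \left(\left(- \frac{622}{9}\right) \left(-26\right) + 43086\right) \left(-650\right) = \left(\frac{16172}{9} + 43086\right) \left(-650\right) = \frac{403946}{9} \left(-650\right) = - \frac{262564900}{9}$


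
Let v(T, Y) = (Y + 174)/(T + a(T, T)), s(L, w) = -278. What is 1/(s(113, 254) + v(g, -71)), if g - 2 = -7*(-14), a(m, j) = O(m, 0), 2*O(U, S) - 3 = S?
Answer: -203/56228 ≈ -0.0036103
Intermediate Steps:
O(U, S) = 3/2 + S/2
a(m, j) = 3/2 (a(m, j) = 3/2 + (½)*0 = 3/2 + 0 = 3/2)
g = 100 (g = 2 - 7*(-14) = 2 + 98 = 100)
v(T, Y) = (174 + Y)/(3/2 + T) (v(T, Y) = (Y + 174)/(T + 3/2) = (174 + Y)/(3/2 + T))
1/(s(113, 254) + v(g, -71)) = 1/(-278 + 2*(174 - 71)/(3 + 2*100)) = 1/(-278 + 2*103/(3 + 200)) = 1/(-278 + 2*103/203) = 1/(-278 + 2*(1/203)*103) = 1/(-278 + 206/203) = 1/(-56228/203) = -203/56228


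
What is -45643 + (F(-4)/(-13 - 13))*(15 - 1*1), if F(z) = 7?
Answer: -593408/13 ≈ -45647.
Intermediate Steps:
-45643 + (F(-4)/(-13 - 13))*(15 - 1*1) = -45643 + (7/(-13 - 13))*(15 - 1*1) = -45643 + (7/(-26))*(15 - 1) = -45643 - 1/26*7*14 = -45643 - 7/26*14 = -45643 - 49/13 = -593408/13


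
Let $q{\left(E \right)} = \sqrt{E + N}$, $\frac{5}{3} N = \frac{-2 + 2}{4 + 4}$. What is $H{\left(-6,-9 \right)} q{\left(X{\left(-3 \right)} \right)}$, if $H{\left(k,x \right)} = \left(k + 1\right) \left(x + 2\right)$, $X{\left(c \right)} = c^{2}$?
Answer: $105$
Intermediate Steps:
$H{\left(k,x \right)} = \left(1 + k\right) \left(2 + x\right)$
$N = 0$ ($N = \frac{3 \frac{-2 + 2}{4 + 4}}{5} = \frac{3 \cdot \frac{0}{8}}{5} = \frac{3 \cdot 0 \cdot \frac{1}{8}}{5} = \frac{3}{5} \cdot 0 = 0$)
$q{\left(E \right)} = \sqrt{E}$ ($q{\left(E \right)} = \sqrt{E + 0} = \sqrt{E}$)
$H{\left(-6,-9 \right)} q{\left(X{\left(-3 \right)} \right)} = \left(2 - 9 + 2 \left(-6\right) - -54\right) \sqrt{\left(-3\right)^{2}} = \left(2 - 9 - 12 + 54\right) \sqrt{9} = 35 \cdot 3 = 105$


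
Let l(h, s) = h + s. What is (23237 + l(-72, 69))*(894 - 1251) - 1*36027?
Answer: -8330565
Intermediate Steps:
(23237 + l(-72, 69))*(894 - 1251) - 1*36027 = (23237 + (-72 + 69))*(894 - 1251) - 1*36027 = (23237 - 3)*(-357) - 36027 = 23234*(-357) - 36027 = -8294538 - 36027 = -8330565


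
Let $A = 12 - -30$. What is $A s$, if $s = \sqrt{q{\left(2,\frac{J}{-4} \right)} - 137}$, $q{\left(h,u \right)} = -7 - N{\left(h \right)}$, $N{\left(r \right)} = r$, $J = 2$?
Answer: $42 i \sqrt{146} \approx 507.49 i$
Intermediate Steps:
$A = 42$ ($A = 12 + 30 = 42$)
$q{\left(h,u \right)} = -7 - h$
$s = i \sqrt{146}$ ($s = \sqrt{\left(-7 - 2\right) - 137} = \sqrt{-9 - 137} = \sqrt{-146} = i \sqrt{146} \approx 12.083 i$)
$A s = 42 i \sqrt{146}$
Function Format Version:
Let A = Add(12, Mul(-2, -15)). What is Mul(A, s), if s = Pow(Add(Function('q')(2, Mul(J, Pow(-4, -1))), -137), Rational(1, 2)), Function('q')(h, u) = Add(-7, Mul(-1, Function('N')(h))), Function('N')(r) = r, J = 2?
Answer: Mul(42, I, Pow(146, Rational(1, 2))) ≈ Mul(507.49, I)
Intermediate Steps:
A = 42 (A = Add(12, 30) = 42)
Function('q')(h, u) = Add(-7, Mul(-1, h))
s = Mul(I, Pow(146, Rational(1, 2))) (s = Pow(Add(Add(-7, Mul(-1, 2)), -137), Rational(1, 2)) = Pow(Add(Add(-7, -2), -137), Rational(1, 2)) = Pow(Add(-9, -137), Rational(1, 2)) = Pow(-146, Rational(1, 2)) = Mul(I, Pow(146, Rational(1, 2))) ≈ Mul(12.083, I))
Mul(A, s) = Mul(42, Mul(I, Pow(146, Rational(1, 2)))) = Mul(42, I, Pow(146, Rational(1, 2)))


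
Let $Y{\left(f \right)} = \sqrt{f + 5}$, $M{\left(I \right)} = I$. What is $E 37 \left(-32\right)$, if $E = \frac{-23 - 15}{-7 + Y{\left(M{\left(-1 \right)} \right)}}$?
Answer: $- \frac{44992}{5} \approx -8998.4$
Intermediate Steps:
$Y{\left(f \right)} = \sqrt{5 + f}$
$E = \frac{38}{5}$ ($E = \frac{-23 - 15}{-7 + \sqrt{5 - 1}} = - \frac{38}{-7 + \sqrt{4}} = - \frac{38}{-7 + 2} = - \frac{38}{-5} = \left(-38\right) \left(- \frac{1}{5}\right) = \frac{38}{5} \approx 7.6$)
$E 37 \left(-32\right) = \frac{38}{5} \cdot 37 \left(-32\right) = \frac{1406}{5} \left(-32\right) = - \frac{44992}{5}$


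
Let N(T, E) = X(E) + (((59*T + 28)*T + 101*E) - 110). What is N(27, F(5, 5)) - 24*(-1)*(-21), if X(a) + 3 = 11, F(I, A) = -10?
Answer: 42151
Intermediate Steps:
X(a) = 8 (X(a) = -3 + 11 = 8)
N(T, E) = -102 + 101*E + T*(28 + 59*T) (N(T, E) = 8 + (((59*T + 28)*T + 101*E) - 110) = 8 + (((28 + 59*T)*T + 101*E) - 110) = 8 + ((T*(28 + 59*T) + 101*E) - 110) = 8 + ((101*E + T*(28 + 59*T)) - 110) = 8 + (-110 + 101*E + T*(28 + 59*T)) = -102 + 101*E + T*(28 + 59*T))
N(27, F(5, 5)) - 24*(-1)*(-21) = (-102 + 28*27 + 59*27**2 + 101*(-10)) - 24*(-1)*(-21) = (-102 + 756 + 59*729 - 1010) + 24*(-21) = (-102 + 756 + 43011 - 1010) - 504 = 42655 - 504 = 42151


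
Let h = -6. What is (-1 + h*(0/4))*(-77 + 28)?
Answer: 49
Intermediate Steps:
(-1 + h*(0/4))*(-77 + 28) = (-1 - 0/4)*(-77 + 28) = (-1 - 0/4)*(-49) = (-1 - 6*0)*(-49) = (-1 + 0)*(-49) = -1*(-49) = 49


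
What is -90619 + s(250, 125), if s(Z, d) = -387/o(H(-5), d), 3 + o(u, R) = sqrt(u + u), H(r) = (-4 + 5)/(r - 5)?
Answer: -4162669/46 + 387*I*sqrt(5)/46 ≈ -90493.0 + 18.812*I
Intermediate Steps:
H(r) = 1/(-5 + r)
o(u, R) = -3 + sqrt(2)*sqrt(u) (o(u, R) = -3 + sqrt(u + u) = -3 + sqrt(2*u) = -3 + sqrt(2)*sqrt(u))
s(Z, d) = -387/(-3 + I*sqrt(5)/5) (s(Z, d) = -387/(-3 + sqrt(2)*sqrt(1/(-5 - 5))) = -387/(-3 + sqrt(2)*sqrt(1/(-10))) = -387/(-3 + sqrt(2)*sqrt(-1/10)) = -387/(-3 + sqrt(2)*(I*sqrt(10)/10)) = -387/(-3 + I*sqrt(5)/5))
-90619 + s(250, 125) = -90619 + (5805/46 + 387*I*sqrt(5)/46) = -4162669/46 + 387*I*sqrt(5)/46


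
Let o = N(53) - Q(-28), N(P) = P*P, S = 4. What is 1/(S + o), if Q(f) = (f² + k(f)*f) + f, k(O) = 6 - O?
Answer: 1/3009 ≈ 0.00033234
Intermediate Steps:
N(P) = P²
Q(f) = f + f² + f*(6 - f) (Q(f) = (f² + (6 - f)*f) + f = (f² + f*(6 - f)) + f = f + f² + f*(6 - f))
o = 3005 (o = 53² - 7*(-28) = 2809 - 1*(-196) = 2809 + 196 = 3005)
1/(S + o) = 1/(4 + 3005) = 1/3009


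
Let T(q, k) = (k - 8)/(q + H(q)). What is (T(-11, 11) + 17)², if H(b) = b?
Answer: 137641/484 ≈ 284.38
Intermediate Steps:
T(q, k) = (-8 + k)/(2*q) (T(q, k) = (k - 8)/(q + q) = (-8 + k)/((2*q)) = (-8 + k)*(1/(2*q)) = (-8 + k)/(2*q))
(T(-11, 11) + 17)² = ((½)*(-8 + 11)/(-11) + 17)² = ((½)*(-1/11)*3 + 17)² = (-3/22 + 17)² = (371/22)² = 137641/484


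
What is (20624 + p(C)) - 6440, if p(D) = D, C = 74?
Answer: 14258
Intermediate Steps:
(20624 + p(C)) - 6440 = (20624 + 74) - 6440 = 20698 - 6440 = 14258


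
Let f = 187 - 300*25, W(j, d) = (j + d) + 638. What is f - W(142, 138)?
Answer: -8231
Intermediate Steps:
W(j, d) = 638 + d + j (W(j, d) = (d + j) + 638 = 638 + d + j)
f = -7313 (f = 187 - 7500 = -7313)
f - W(142, 138) = -7313 - (638 + 138 + 142) = -7313 - 1*918 = -7313 - 918 = -8231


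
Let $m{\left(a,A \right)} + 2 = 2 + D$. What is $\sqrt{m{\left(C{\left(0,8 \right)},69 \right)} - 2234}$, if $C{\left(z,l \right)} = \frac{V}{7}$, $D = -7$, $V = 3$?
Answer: $3 i \sqrt{249} \approx 47.339 i$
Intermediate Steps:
$C{\left(z,l \right)} = \frac{3}{7}$
$m{\left(a,A \right)} = -7$ ($m{\left(a,A \right)} = -2 + \left(2 - 7\right) = -2 - 5 = -7$)
$\sqrt{m{\left(C{\left(0,8 \right)},69 \right)} - 2234} = \sqrt{-7 - 2234} = \sqrt{-2241} = 3 i \sqrt{249}$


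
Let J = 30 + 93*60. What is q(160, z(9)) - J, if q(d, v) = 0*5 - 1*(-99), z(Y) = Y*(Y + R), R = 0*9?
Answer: -5511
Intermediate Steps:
J = 5610 (J = 30 + 5580 = 5610)
R = 0
z(Y) = Y**2 (z(Y) = Y*(Y + 0) = Y*Y = Y**2)
q(d, v) = 99 (q(d, v) = 0 + 99 = 99)
q(160, z(9)) - J = 99 - 1*5610 = 99 - 5610 = -5511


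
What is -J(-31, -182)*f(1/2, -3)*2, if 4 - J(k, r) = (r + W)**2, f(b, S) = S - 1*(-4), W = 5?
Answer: 62650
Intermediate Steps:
f(b, S) = 4 + S (f(b, S) = S + 4 = 4 + S)
J(k, r) = 4 - (5 + r)**2 (J(k, r) = 4 - (r + 5)**2 = 4 - (5 + r)**2)
-J(-31, -182)*f(1/2, -3)*2 = -(4 - (5 - 182)**2)*(4 - 3)*2 = -(4 - 1*(-177)**2)*1*2 = -(4 - 1*31329)*2 = -(4 - 31329)*2 = -(-31325)*2 = -1*(-62650) = 62650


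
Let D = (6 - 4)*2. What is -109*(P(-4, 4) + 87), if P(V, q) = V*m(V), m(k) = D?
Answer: -7739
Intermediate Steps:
D = 4 (D = 2*2 = 4)
m(k) = 4
P(V, q) = 4*V (P(V, q) = V*4 = 4*V)
-109*(P(-4, 4) + 87) = -109*(4*(-4) + 87) = -109*(-16 + 87) = -109*71 = -7739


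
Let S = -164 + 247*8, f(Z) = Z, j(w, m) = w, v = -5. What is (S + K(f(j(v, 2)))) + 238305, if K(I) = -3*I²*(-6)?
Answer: 240567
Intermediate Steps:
K(I) = 18*I²
S = 1812 (S = -164 + 1976 = 1812)
(S + K(f(j(v, 2)))) + 238305 = (1812 + 18*(-5)²) + 238305 = (1812 + 18*25) + 238305 = (1812 + 450) + 238305 = 2262 + 238305 = 240567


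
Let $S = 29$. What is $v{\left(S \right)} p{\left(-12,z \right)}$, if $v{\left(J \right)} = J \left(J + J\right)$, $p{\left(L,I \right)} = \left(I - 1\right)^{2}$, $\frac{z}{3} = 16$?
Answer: $3715538$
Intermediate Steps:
$z = 48$ ($z = 3 \cdot 16 = 48$)
$p{\left(L,I \right)} = \left(-1 + I\right)^{2}$
$v{\left(J \right)} = 2 J^{2}$ ($v{\left(J \right)} = J 2 J = 2 J^{2}$)
$v{\left(S \right)} p{\left(-12,z \right)} = 2 \cdot 29^{2} \left(-1 + 48\right)^{2} = 2 \cdot 841 \cdot 47^{2} = 1682 \cdot 2209 = 3715538$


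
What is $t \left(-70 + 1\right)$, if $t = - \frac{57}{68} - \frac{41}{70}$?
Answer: $\frac{233841}{2380} \approx 98.253$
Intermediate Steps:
$t = - \frac{3389}{2380}$ ($t = \left(-57\right) \frac{1}{68} - \frac{41}{70} = - \frac{57}{68} - \frac{41}{70} = - \frac{3389}{2380} \approx -1.424$)
$t \left(-70 + 1\right) = - \frac{3389 \left(-70 + 1\right)}{2380} = \left(- \frac{3389}{2380}\right) \left(-69\right) = \frac{233841}{2380}$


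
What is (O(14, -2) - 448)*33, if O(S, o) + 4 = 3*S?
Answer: -13530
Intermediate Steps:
O(S, o) = -4 + 3*S
(O(14, -2) - 448)*33 = ((-4 + 3*14) - 448)*33 = ((-4 + 42) - 448)*33 = (38 - 448)*33 = -410*33 = -13530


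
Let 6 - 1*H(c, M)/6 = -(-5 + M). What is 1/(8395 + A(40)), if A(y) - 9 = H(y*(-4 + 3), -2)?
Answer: 1/8398 ≈ 0.00011908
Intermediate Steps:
H(c, M) = 6 + 6*M (H(c, M) = 36 - (-6)*(-5 + M) = 36 - 6*(5 - M) = 36 + (-30 + 6*M) = 6 + 6*M)
A(y) = 3 (A(y) = 9 + (6 + 6*(-2)) = 9 + (6 - 12) = 9 - 6 = 3)
1/(8395 + A(40)) = 1/(8395 + 3) = 1/8398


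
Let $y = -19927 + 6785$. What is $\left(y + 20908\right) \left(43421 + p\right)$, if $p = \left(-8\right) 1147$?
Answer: $265946670$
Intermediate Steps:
$p = -9176$
$y = -13142$
$\left(y + 20908\right) \left(43421 + p\right) = \left(-13142 + 20908\right) \left(43421 - 9176\right) = 7766 \cdot 34245 = 265946670$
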